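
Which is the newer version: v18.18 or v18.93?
v18.93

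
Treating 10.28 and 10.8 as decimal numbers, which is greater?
10.8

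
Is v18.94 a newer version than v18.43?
Yes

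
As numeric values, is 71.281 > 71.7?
False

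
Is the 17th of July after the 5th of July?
Yes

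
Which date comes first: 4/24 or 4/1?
4/1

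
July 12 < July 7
False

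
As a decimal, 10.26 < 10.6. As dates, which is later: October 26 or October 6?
October 26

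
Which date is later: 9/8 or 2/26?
9/8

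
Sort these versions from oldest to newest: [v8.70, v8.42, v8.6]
[v8.6, v8.42, v8.70]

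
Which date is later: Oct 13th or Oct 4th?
Oct 13th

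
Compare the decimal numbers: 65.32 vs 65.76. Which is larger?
65.76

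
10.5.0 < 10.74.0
True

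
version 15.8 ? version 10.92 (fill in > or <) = >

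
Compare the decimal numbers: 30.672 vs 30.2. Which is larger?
30.672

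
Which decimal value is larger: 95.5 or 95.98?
95.98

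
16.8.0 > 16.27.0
False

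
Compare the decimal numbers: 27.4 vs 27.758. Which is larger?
27.758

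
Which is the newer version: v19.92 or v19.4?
v19.92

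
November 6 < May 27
False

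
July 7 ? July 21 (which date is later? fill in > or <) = <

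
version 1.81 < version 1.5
False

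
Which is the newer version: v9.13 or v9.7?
v9.13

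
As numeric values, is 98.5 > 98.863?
False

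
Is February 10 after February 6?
Yes. Day 10 comes after day 6 in February — this is a date comparison, not a decimal one (the decimal 2.10 would be smaller than 2.6).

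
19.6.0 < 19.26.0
True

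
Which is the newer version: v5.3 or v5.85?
v5.85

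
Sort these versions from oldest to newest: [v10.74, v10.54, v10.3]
[v10.3, v10.54, v10.74]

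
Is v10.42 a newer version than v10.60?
No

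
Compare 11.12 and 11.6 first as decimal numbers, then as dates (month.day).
As decimals: 11.12 < 11.6. As dates: 11/12 is later than 11/6 (day 12 > day 6).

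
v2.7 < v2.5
False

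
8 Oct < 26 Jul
False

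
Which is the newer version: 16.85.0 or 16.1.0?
16.85.0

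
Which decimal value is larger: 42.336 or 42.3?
42.336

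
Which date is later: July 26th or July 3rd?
July 26th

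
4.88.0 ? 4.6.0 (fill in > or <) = >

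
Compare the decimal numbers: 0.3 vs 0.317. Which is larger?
0.317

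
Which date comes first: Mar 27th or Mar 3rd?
Mar 3rd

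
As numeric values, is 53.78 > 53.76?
True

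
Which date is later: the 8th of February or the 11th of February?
the 11th of February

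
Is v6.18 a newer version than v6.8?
Yes. Version numbers are compared segment by segment as integers, not as decimals: minor version 18 > 8, so v6.18 > v6.8 (even though the decimal 6.18 < 6.8).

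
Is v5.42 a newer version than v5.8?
Yes. Version numbers are compared segment by segment as integers, not as decimals: minor version 42 > 8, so v5.42 > v5.8 (even though the decimal 5.42 < 5.8).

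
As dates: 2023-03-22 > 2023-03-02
True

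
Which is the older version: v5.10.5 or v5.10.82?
v5.10.5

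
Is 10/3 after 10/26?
No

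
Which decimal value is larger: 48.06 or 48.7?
48.7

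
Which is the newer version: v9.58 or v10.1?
v10.1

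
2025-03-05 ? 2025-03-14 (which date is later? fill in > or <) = <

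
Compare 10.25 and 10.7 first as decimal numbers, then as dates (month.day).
As decimals: 10.25 < 10.7. As dates: 10/25 is later than 10/7 (day 25 > day 7).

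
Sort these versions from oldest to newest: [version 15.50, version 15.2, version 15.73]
[version 15.2, version 15.50, version 15.73]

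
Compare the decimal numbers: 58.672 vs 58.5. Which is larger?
58.672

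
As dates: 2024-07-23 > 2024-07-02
True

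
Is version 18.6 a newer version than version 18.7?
No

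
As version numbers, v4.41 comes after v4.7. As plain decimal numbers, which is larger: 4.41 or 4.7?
4.7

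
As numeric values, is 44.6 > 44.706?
False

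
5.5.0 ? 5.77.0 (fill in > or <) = <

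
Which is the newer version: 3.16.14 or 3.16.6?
3.16.14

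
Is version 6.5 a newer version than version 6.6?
No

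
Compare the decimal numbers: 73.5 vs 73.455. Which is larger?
73.5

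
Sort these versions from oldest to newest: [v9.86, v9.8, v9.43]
[v9.8, v9.43, v9.86]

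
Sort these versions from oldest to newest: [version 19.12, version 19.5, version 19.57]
[version 19.5, version 19.12, version 19.57]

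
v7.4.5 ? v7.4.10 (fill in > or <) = <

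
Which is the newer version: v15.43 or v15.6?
v15.43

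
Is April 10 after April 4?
Yes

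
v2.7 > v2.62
False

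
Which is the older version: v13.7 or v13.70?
v13.7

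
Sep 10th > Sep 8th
True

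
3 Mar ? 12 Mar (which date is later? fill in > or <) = <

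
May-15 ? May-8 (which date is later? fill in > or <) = >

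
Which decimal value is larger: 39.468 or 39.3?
39.468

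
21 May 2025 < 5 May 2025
False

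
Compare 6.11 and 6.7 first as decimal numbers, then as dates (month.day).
As decimals: 6.11 < 6.7. As dates: 6/11 is later than 6/7 (day 11 > day 7).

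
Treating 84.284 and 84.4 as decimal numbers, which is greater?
84.4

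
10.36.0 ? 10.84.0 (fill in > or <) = <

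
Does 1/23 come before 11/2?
Yes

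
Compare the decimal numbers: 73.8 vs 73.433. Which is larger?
73.8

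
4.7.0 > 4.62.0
False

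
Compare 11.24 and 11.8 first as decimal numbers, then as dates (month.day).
As decimals: 11.24 < 11.8. As dates: 11/24 is later than 11/8 (day 24 > day 8).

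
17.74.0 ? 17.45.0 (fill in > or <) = >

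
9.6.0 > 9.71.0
False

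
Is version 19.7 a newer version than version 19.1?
Yes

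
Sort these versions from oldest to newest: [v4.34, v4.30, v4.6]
[v4.6, v4.30, v4.34]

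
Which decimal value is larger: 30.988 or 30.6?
30.988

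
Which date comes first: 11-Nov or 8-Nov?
8-Nov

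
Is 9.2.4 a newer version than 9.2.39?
No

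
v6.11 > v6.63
False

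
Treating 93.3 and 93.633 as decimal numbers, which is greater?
93.633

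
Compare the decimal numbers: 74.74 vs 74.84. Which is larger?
74.84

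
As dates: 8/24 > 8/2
True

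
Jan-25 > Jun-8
False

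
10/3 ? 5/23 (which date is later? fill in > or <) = >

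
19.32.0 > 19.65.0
False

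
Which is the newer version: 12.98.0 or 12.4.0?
12.98.0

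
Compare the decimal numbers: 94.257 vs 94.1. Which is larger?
94.257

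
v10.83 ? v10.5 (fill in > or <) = >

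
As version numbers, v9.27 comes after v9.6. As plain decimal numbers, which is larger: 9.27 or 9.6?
9.6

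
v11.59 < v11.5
False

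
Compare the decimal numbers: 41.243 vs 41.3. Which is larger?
41.3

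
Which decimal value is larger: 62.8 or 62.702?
62.8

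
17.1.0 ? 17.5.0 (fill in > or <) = <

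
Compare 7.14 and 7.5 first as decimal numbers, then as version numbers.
As decimals: 7.14 < 7.5. As versions: v7.14 > v7.5 (minor version 14 > 5).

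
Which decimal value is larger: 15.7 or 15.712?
15.712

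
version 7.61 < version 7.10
False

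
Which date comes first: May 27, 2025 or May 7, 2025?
May 7, 2025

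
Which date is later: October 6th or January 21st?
October 6th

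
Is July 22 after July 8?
Yes. Day 22 comes after day 8 in July — this is a date comparison, not a decimal one (the decimal 7.22 would be smaller than 7.8).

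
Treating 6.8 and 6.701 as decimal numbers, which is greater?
6.8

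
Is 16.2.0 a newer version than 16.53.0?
No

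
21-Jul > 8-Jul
True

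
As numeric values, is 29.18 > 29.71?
False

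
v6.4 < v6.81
True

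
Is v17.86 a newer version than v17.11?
Yes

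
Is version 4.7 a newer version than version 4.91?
No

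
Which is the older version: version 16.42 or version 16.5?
version 16.5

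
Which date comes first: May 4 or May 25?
May 4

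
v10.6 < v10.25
True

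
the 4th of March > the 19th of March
False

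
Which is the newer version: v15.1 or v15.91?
v15.91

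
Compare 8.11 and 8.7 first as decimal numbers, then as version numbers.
As decimals: 8.11 < 8.7. As versions: v8.11 > v8.7 (minor version 11 > 7).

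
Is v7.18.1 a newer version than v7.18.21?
No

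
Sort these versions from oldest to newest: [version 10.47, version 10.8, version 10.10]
[version 10.8, version 10.10, version 10.47]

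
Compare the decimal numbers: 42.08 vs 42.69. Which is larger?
42.69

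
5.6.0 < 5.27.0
True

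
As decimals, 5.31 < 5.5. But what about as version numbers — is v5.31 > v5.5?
True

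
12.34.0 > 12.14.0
True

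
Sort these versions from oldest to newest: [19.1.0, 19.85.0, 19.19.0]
[19.1.0, 19.19.0, 19.85.0]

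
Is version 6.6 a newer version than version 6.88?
No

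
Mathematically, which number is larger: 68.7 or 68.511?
68.7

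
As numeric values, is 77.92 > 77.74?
True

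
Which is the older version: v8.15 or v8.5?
v8.5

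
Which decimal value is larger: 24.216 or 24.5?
24.5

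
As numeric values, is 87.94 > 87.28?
True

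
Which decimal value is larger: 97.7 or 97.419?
97.7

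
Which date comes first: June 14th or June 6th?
June 6th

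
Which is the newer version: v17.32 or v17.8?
v17.32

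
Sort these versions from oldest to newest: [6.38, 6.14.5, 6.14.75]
[6.14.5, 6.14.75, 6.38]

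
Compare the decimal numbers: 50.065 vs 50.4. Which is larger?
50.4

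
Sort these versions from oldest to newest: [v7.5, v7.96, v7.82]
[v7.5, v7.82, v7.96]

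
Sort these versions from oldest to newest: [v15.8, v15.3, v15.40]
[v15.3, v15.8, v15.40]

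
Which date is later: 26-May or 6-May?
26-May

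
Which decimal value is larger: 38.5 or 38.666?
38.666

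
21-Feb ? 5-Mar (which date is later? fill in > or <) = <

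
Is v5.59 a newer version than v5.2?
Yes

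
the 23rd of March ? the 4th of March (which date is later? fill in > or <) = >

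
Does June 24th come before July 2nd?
Yes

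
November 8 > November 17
False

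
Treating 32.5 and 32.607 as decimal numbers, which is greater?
32.607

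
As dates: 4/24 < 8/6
True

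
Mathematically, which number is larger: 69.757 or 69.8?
69.8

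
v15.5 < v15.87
True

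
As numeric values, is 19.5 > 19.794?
False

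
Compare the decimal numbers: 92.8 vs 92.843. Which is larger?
92.843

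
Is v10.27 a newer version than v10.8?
Yes. Version numbers are compared segment by segment as integers, not as decimals: minor version 27 > 8, so v10.27 > v10.8 (even though the decimal 10.27 < 10.8).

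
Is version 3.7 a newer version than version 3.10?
No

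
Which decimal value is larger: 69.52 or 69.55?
69.55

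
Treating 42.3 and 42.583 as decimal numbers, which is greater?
42.583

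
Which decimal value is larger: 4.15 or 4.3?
4.3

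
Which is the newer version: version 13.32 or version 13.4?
version 13.32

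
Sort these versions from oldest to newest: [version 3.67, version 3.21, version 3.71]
[version 3.21, version 3.67, version 3.71]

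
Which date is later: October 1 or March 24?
October 1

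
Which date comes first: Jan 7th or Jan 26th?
Jan 7th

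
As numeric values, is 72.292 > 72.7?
False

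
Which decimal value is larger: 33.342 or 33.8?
33.8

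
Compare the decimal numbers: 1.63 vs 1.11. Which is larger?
1.63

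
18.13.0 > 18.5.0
True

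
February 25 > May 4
False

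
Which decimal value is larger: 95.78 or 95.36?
95.78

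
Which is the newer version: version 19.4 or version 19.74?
version 19.74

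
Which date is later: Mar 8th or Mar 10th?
Mar 10th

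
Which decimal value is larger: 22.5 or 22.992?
22.992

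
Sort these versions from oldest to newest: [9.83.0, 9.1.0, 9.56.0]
[9.1.0, 9.56.0, 9.83.0]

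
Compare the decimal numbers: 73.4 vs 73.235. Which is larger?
73.4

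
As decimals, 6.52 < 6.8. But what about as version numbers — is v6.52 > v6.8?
True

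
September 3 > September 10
False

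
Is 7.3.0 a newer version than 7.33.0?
No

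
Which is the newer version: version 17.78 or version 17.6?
version 17.78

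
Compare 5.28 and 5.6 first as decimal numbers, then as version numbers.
As decimals: 5.28 < 5.6. As versions: v5.28 > v5.6 (minor version 28 > 6).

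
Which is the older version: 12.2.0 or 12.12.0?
12.2.0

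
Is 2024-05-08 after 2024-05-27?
No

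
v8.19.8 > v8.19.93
False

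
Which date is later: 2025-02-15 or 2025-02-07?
2025-02-15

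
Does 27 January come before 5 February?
Yes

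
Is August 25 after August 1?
Yes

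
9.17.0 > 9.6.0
True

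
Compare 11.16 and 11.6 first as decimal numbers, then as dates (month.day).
As decimals: 11.16 < 11.6. As dates: 11/16 is later than 11/6 (day 16 > day 6).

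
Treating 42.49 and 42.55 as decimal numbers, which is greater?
42.55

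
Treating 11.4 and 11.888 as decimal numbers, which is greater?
11.888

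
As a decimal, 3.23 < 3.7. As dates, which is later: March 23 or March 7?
March 23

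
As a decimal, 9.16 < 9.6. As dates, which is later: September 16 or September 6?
September 16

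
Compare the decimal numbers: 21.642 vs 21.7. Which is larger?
21.7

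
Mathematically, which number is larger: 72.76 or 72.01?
72.76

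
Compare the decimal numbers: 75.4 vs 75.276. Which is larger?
75.4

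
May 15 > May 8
True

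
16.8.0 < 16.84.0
True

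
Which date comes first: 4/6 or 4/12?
4/6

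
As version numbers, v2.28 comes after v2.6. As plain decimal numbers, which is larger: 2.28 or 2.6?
2.6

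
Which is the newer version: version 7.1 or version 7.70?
version 7.70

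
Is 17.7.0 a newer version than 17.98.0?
No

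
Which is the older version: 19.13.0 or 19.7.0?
19.7.0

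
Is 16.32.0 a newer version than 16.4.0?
Yes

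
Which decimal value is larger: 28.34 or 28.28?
28.34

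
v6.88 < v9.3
True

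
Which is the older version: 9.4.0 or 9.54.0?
9.4.0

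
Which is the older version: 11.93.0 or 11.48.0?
11.48.0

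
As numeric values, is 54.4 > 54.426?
False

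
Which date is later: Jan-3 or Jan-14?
Jan-14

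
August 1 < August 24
True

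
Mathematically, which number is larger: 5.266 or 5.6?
5.6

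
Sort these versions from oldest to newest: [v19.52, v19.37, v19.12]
[v19.12, v19.37, v19.52]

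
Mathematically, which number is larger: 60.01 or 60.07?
60.07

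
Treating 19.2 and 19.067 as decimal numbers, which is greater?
19.2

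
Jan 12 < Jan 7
False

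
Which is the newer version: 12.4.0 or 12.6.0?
12.6.0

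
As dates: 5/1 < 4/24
False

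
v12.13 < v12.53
True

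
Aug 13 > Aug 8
True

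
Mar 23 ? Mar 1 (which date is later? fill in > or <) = >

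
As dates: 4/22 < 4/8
False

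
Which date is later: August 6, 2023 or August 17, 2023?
August 17, 2023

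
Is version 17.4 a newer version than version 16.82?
Yes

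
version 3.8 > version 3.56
False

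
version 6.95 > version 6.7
True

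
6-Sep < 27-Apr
False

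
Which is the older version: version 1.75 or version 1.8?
version 1.8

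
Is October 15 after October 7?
Yes. Day 15 comes after day 7 in October — this is a date comparison, not a decimal one (the decimal 10.15 would be smaller than 10.7).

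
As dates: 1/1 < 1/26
True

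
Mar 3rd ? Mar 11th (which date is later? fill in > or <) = <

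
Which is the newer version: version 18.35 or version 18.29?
version 18.35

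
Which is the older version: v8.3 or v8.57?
v8.3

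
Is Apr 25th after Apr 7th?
Yes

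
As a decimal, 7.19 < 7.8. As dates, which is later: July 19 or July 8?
July 19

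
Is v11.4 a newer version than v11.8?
No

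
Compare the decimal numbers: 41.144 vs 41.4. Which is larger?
41.4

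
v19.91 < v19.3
False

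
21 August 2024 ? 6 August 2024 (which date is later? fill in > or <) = >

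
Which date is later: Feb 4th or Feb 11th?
Feb 11th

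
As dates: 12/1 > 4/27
True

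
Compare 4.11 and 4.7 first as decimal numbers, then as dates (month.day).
As decimals: 4.11 < 4.7. As dates: 4/11 is later than 4/7 (day 11 > day 7).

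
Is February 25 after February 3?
Yes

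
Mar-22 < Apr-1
True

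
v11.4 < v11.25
True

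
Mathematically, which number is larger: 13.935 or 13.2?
13.935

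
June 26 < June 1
False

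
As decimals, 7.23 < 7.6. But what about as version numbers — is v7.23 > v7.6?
True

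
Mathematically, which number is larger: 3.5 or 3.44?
3.5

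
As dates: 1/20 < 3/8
True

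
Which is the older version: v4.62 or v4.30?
v4.30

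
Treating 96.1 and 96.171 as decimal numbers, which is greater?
96.171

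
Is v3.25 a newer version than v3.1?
Yes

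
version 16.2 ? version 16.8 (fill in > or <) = <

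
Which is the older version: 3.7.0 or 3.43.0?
3.7.0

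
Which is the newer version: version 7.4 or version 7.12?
version 7.12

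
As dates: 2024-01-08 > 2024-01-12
False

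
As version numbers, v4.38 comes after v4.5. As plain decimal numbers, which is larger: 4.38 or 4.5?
4.5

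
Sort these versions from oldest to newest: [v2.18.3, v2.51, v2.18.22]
[v2.18.3, v2.18.22, v2.51]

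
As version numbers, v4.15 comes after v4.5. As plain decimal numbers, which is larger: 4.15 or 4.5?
4.5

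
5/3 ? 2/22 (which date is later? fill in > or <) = >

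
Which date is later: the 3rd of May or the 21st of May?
the 21st of May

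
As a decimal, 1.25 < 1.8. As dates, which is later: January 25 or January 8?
January 25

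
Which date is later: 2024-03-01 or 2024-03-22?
2024-03-22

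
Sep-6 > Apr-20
True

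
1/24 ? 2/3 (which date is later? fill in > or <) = <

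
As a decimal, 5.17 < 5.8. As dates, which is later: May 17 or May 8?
May 17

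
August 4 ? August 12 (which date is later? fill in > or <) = <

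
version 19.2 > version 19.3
False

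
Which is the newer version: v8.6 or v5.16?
v8.6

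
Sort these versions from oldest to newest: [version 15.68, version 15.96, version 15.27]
[version 15.27, version 15.68, version 15.96]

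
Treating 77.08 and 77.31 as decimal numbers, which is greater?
77.31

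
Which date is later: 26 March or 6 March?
26 March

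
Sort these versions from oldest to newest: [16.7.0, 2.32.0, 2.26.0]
[2.26.0, 2.32.0, 16.7.0]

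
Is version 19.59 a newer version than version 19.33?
Yes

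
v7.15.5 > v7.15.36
False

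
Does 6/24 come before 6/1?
No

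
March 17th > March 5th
True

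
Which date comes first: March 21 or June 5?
March 21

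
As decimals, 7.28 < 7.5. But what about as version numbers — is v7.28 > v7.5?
True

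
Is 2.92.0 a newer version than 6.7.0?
No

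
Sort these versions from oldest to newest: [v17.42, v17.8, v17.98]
[v17.8, v17.42, v17.98]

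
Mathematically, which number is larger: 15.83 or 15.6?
15.83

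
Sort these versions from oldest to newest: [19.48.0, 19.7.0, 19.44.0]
[19.7.0, 19.44.0, 19.48.0]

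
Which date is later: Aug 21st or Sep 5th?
Sep 5th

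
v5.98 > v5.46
True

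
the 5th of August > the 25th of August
False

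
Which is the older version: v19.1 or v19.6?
v19.1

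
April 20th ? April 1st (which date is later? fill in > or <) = >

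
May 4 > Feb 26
True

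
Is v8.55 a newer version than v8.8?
Yes. Version numbers are compared segment by segment as integers, not as decimals: minor version 55 > 8, so v8.55 > v8.8 (even though the decimal 8.55 < 8.8).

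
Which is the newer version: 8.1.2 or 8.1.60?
8.1.60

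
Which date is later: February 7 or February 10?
February 10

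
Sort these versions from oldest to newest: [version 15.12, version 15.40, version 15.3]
[version 15.3, version 15.12, version 15.40]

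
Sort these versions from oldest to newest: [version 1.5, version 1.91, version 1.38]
[version 1.5, version 1.38, version 1.91]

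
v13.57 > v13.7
True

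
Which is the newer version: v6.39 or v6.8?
v6.39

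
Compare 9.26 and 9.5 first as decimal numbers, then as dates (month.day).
As decimals: 9.26 < 9.5. As dates: 9/26 is later than 9/5 (day 26 > day 5).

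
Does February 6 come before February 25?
Yes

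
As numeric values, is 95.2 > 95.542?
False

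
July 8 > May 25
True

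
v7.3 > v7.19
False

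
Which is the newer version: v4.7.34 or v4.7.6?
v4.7.34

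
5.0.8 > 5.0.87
False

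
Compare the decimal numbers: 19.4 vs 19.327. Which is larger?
19.4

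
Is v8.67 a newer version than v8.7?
Yes. Version numbers are compared segment by segment as integers, not as decimals: minor version 67 > 7, so v8.67 > v8.7 (even though the decimal 8.67 < 8.7).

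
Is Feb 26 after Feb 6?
Yes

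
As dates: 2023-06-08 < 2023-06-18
True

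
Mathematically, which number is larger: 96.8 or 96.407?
96.8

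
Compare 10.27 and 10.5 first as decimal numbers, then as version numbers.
As decimals: 10.27 < 10.5. As versions: v10.27 > v10.5 (minor version 27 > 5).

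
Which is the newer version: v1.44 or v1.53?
v1.53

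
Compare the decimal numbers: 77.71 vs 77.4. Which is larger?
77.71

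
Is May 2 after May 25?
No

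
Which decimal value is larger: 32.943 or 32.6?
32.943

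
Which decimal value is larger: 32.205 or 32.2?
32.205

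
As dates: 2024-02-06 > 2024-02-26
False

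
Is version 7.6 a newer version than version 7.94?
No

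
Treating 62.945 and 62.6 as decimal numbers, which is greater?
62.945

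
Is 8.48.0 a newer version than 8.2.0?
Yes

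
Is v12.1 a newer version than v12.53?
No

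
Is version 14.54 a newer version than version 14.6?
Yes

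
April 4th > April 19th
False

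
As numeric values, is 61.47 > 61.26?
True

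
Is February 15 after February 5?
Yes. Day 15 comes after day 5 in February — this is a date comparison, not a decimal one (the decimal 2.15 would be smaller than 2.5).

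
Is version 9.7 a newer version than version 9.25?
No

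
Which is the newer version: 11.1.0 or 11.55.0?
11.55.0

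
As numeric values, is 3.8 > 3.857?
False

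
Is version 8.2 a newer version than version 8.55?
No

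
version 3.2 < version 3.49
True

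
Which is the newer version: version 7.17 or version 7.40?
version 7.40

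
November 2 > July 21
True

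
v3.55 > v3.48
True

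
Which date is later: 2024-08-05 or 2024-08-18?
2024-08-18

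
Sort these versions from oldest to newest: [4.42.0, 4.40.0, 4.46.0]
[4.40.0, 4.42.0, 4.46.0]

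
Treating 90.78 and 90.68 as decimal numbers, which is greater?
90.78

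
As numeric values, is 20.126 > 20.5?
False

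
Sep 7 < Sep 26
True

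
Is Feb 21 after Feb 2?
Yes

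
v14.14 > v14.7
True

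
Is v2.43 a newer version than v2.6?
Yes. Version numbers are compared segment by segment as integers, not as decimals: minor version 43 > 6, so v2.43 > v2.6 (even though the decimal 2.43 < 2.6).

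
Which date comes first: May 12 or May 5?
May 5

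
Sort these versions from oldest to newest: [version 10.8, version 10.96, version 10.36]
[version 10.8, version 10.36, version 10.96]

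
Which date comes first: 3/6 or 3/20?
3/6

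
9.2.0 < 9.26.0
True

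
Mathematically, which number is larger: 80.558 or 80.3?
80.558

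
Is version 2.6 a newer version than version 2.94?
No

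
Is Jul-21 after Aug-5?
No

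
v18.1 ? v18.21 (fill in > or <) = <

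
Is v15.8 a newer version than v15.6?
Yes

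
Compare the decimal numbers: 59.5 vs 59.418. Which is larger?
59.5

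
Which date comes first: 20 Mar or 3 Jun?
20 Mar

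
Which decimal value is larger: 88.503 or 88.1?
88.503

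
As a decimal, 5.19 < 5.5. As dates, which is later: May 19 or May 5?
May 19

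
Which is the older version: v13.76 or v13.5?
v13.5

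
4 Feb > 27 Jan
True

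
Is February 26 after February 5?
Yes. Day 26 comes after day 5 in February — this is a date comparison, not a decimal one (the decimal 2.26 would be smaller than 2.5).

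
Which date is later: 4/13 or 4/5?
4/13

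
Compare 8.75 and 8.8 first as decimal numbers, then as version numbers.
As decimals: 8.75 < 8.8. As versions: v8.75 > v8.8 (minor version 75 > 8).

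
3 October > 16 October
False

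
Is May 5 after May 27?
No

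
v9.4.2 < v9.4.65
True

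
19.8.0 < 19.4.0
False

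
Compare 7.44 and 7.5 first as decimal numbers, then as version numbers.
As decimals: 7.44 < 7.5. As versions: v7.44 > v7.5 (minor version 44 > 5).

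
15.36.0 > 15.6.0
True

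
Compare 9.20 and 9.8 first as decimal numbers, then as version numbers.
As decimals: 9.20 < 9.8. As versions: v9.20 > v9.8 (minor version 20 > 8).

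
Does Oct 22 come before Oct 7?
No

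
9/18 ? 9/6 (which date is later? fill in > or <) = >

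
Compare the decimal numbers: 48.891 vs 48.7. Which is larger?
48.891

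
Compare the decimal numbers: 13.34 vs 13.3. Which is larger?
13.34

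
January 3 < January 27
True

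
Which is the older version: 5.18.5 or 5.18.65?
5.18.5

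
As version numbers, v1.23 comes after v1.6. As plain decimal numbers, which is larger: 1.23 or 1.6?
1.6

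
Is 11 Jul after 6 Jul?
Yes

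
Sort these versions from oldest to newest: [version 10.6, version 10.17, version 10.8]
[version 10.6, version 10.8, version 10.17]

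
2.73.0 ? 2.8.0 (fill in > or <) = >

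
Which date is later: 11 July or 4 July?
11 July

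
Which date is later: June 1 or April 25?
June 1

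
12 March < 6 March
False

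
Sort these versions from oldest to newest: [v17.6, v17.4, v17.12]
[v17.4, v17.6, v17.12]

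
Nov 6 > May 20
True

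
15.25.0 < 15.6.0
False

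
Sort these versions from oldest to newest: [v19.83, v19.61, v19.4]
[v19.4, v19.61, v19.83]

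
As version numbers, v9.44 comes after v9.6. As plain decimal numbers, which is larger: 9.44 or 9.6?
9.6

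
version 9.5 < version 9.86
True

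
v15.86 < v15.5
False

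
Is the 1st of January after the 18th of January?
No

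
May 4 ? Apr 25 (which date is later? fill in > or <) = >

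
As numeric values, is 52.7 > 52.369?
True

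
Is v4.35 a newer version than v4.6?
Yes. Version numbers are compared segment by segment as integers, not as decimals: minor version 35 > 6, so v4.35 > v4.6 (even though the decimal 4.35 < 4.6).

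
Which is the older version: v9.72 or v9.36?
v9.36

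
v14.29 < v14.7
False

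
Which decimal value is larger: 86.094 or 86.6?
86.6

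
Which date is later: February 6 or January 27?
February 6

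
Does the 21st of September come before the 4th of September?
No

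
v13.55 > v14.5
False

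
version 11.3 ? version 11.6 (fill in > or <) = <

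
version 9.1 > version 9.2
False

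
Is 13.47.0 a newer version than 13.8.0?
Yes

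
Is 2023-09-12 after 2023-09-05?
Yes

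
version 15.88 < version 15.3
False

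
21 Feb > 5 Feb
True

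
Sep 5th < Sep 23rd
True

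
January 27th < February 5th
True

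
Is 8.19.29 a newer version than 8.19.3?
Yes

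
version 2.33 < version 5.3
True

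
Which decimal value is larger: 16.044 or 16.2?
16.2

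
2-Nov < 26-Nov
True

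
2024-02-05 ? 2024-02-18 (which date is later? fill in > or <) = <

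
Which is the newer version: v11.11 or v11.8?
v11.11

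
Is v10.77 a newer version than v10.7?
Yes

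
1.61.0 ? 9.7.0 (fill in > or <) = <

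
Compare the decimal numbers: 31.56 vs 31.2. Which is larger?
31.56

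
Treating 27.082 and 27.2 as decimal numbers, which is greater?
27.2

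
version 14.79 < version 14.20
False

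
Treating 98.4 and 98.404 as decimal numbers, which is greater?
98.404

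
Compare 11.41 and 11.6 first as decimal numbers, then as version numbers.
As decimals: 11.41 < 11.6. As versions: v11.41 > v11.6 (minor version 41 > 6).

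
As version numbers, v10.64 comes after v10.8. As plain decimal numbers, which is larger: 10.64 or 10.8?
10.8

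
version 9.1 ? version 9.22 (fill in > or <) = <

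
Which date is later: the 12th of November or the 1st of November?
the 12th of November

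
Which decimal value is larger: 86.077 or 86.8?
86.8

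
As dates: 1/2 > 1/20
False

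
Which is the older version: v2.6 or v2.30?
v2.6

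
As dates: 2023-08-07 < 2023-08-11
True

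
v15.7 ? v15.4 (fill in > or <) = >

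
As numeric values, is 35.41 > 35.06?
True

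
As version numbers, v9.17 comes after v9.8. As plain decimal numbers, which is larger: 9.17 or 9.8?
9.8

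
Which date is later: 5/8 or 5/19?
5/19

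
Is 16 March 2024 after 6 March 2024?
Yes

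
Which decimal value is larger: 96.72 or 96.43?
96.72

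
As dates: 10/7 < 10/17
True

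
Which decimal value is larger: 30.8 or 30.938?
30.938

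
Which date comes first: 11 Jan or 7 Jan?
7 Jan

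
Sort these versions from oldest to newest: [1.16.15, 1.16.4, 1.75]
[1.16.4, 1.16.15, 1.75]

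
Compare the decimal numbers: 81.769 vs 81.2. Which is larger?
81.769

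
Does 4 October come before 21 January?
No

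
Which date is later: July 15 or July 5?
July 15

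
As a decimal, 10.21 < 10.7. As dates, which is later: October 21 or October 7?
October 21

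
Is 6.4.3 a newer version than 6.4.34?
No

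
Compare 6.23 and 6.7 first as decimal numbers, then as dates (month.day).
As decimals: 6.23 < 6.7. As dates: 6/23 is later than 6/7 (day 23 > day 7).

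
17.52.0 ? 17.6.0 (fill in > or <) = >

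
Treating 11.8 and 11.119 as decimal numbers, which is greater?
11.8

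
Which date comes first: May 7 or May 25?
May 7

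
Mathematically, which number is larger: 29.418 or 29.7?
29.7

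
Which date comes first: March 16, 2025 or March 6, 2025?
March 6, 2025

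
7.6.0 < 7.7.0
True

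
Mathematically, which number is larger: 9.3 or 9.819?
9.819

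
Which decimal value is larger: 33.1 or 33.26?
33.26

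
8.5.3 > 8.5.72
False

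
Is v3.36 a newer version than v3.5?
Yes. Version numbers are compared segment by segment as integers, not as decimals: minor version 36 > 5, so v3.36 > v3.5 (even though the decimal 3.36 < 3.5).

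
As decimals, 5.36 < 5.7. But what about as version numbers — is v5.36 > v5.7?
True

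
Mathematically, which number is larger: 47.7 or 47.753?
47.753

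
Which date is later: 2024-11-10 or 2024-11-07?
2024-11-10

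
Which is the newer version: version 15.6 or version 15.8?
version 15.8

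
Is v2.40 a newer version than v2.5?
Yes. Version numbers are compared segment by segment as integers, not as decimals: minor version 40 > 5, so v2.40 > v2.5 (even though the decimal 2.40 < 2.5).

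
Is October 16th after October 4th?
Yes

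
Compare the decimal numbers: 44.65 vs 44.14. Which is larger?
44.65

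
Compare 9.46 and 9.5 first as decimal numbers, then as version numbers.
As decimals: 9.46 < 9.5. As versions: v9.46 > v9.5 (minor version 46 > 5).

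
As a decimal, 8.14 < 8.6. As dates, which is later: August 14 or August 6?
August 14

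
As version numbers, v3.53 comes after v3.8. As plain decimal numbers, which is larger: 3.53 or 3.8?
3.8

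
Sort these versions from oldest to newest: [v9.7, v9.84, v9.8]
[v9.7, v9.8, v9.84]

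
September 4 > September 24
False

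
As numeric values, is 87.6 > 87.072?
True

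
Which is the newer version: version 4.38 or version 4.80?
version 4.80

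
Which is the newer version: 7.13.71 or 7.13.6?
7.13.71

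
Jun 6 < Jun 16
True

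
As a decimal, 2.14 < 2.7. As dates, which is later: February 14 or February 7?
February 14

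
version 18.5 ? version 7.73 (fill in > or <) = >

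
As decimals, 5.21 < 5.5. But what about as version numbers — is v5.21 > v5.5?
True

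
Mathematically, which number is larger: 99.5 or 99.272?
99.5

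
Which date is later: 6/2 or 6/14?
6/14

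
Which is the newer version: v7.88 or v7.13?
v7.88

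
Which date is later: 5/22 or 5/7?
5/22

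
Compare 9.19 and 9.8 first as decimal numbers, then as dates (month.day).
As decimals: 9.19 < 9.8. As dates: 9/19 is later than 9/8 (day 19 > day 8).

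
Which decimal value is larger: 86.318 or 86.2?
86.318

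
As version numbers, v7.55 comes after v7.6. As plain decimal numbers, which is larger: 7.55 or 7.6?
7.6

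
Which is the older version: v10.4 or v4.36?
v4.36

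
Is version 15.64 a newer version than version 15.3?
Yes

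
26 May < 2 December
True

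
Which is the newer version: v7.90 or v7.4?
v7.90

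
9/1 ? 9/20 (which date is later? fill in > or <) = <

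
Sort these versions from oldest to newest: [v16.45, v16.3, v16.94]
[v16.3, v16.45, v16.94]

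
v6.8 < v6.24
True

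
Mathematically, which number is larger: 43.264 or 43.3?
43.3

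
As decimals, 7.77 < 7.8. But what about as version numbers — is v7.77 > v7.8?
True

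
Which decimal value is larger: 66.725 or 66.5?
66.725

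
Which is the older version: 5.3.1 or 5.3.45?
5.3.1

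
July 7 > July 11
False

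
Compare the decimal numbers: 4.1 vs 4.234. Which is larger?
4.234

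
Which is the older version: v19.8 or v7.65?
v7.65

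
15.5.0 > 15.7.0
False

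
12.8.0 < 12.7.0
False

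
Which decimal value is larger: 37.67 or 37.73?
37.73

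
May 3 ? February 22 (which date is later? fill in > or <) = >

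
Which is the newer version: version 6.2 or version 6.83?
version 6.83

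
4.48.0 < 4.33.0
False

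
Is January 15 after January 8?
Yes. Day 15 comes after day 8 in January — this is a date comparison, not a decimal one (the decimal 1.15 would be smaller than 1.8).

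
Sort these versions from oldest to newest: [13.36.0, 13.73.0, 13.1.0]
[13.1.0, 13.36.0, 13.73.0]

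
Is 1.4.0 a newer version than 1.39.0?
No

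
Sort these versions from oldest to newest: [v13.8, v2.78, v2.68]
[v2.68, v2.78, v13.8]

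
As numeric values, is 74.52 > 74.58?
False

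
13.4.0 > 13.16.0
False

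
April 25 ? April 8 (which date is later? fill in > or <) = >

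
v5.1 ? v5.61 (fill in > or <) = <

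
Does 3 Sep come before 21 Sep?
Yes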